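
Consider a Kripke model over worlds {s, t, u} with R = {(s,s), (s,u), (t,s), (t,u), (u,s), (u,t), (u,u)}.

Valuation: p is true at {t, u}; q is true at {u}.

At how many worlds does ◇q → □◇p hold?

s: ◇q is T, □◇p is T. ✓
t: ◇q is T, □◇p is T. ✓
u: ◇q is T, □◇p is T. ✓
Satisfying worlds: {s, t, u}.

3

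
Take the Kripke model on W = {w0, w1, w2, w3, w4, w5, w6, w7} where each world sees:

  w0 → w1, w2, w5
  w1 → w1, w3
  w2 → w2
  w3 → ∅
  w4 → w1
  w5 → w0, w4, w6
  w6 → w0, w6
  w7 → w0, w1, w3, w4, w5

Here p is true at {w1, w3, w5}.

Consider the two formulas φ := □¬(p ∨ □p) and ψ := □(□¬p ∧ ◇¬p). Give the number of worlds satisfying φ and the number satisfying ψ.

3 and 2

For □¬(p ∨ □p):
w0: successors {w1, w2, w5}; ¬(p ∨ □p) there: w1:F, w2:T, w5:F. ✗
w1: successors {w1, w3}; ¬(p ∨ □p) there: w1:F, w3:F. ✗
w2: successors {w2}; ¬(p ∨ □p) there: w2:T. ✓
w3: no successors, so □¬(p ∨ □p) holds vacuously. ✓
w4: successors {w1}; ¬(p ∨ □p) there: w1:F. ✗
w5: successors {w0, w4, w6}; ¬(p ∨ □p) there: w0:T, w4:F, w6:T. ✗
w6: successors {w0, w6}; ¬(p ∨ □p) there: w0:T, w6:T. ✓
w7: successors {w0, w1, w3, w4, w5}; ¬(p ∨ □p) there: w0:T, w1:F, w3:F, w4:F, w5:F. ✗
— 3 worlds.
For □(□¬p ∧ ◇¬p):
w0: successors {w1, w2, w5}; □¬p ∧ ◇¬p there: w1:F, w2:T, w5:T. ✗
w1: successors {w1, w3}; □¬p ∧ ◇¬p there: w1:F, w3:F. ✗
w2: successors {w2}; □¬p ∧ ◇¬p there: w2:T. ✓
w3: no successors, so □(□¬p ∧ ◇¬p) holds vacuously. ✓
w4: successors {w1}; □¬p ∧ ◇¬p there: w1:F. ✗
w5: successors {w0, w4, w6}; □¬p ∧ ◇¬p there: w0:F, w4:F, w6:T. ✗
w6: successors {w0, w6}; □¬p ∧ ◇¬p there: w0:F, w6:T. ✗
w7: successors {w0, w1, w3, w4, w5}; □¬p ∧ ◇¬p there: w0:F, w1:F, w3:F, w4:F, w5:T. ✗
— 2 worlds.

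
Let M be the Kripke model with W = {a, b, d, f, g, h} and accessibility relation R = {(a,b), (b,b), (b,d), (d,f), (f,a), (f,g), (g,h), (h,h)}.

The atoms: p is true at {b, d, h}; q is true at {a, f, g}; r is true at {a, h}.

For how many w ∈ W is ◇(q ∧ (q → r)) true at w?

a: successors {b}; q ∧ (q → r) there: b:F. ✗
b: successors {b, d}; q ∧ (q → r) there: b:F, d:F. ✗
d: successors {f}; q ∧ (q → r) there: f:F. ✗
f: successors {a, g}; q ∧ (q → r) there: a:T, g:F. ✓
g: successors {h}; q ∧ (q → r) there: h:F. ✗
h: successors {h}; q ∧ (q → r) there: h:F. ✗
Satisfying worlds: {f}.

1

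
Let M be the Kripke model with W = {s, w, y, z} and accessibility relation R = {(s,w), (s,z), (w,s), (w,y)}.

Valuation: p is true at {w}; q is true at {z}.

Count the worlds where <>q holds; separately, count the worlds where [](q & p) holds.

For <>q:
s: successors {w, z}; q there: w:F, z:T. ✓
w: successors {s, y}; q there: s:F, y:F. ✗
y: no successors, so <>q fails. ✗
z: no successors, so <>q fails. ✗
— 1 world.
For [](q & p):
s: successors {w, z}; q & p there: w:F, z:F. ✗
w: successors {s, y}; q & p there: s:F, y:F. ✗
y: no successors, so [](q & p) holds vacuously. ✓
z: no successors, so [](q & p) holds vacuously. ✓
— 2 worlds.

1 and 2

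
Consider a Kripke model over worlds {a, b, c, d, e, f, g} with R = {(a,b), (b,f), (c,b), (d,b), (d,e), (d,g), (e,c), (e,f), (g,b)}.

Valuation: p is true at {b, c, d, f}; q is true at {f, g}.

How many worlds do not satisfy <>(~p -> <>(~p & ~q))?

1

a: successors {b}; ~p -> <>(~p & ~q) there: b:T. ✓
b: successors {f}; ~p -> <>(~p & ~q) there: f:T. ✓
c: successors {b}; ~p -> <>(~p & ~q) there: b:T. ✓
d: successors {b, e, g}; ~p -> <>(~p & ~q) there: b:T, e:F, g:F. ✓
e: successors {c, f}; ~p -> <>(~p & ~q) there: c:T, f:T. ✓
f: no successors, so <>(~p -> <>(~p & ~q)) fails. ✗
g: successors {b}; ~p -> <>(~p & ~q) there: b:T. ✓
Satisfying worlds: {a, b, c, d, e, g}.
So <>(~p -> <>(~p & ~q)) fails at the other 1 world.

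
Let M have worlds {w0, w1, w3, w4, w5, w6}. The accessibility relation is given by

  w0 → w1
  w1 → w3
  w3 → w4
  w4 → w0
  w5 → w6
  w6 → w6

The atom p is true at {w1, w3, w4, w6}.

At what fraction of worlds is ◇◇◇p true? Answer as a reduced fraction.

w0: successors {w1}; ◇◇p there: w1:T. ✓
w1: successors {w3}; ◇◇p there: w3:F. ✗
w3: successors {w4}; ◇◇p there: w4:T. ✓
w4: successors {w0}; ◇◇p there: w0:T. ✓
w5: successors {w6}; ◇◇p there: w6:T. ✓
w6: successors {w6}; ◇◇p there: w6:T. ✓
That's 5 of 6 worlds, so 5/6.

5/6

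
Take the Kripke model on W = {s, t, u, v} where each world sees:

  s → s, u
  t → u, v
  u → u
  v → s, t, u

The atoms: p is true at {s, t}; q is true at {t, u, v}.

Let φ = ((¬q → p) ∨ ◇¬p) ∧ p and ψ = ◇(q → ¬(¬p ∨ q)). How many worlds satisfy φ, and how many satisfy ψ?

For ((¬q → p) ∨ ◇¬p) ∧ p:
s: (¬q → p) ∨ ◇¬p is T, p is T. ✓
t: (¬q → p) ∨ ◇¬p is T, p is T. ✓
u: (¬q → p) ∨ ◇¬p is T, p is F. ✗
v: (¬q → p) ∨ ◇¬p is T, p is F. ✗
— 2 worlds.
For ◇(q → ¬(¬p ∨ q)):
s: successors {s, u}; q → ¬(¬p ∨ q) there: s:T, u:F. ✓
t: successors {u, v}; q → ¬(¬p ∨ q) there: u:F, v:F. ✗
u: successors {u}; q → ¬(¬p ∨ q) there: u:F. ✗
v: successors {s, t, u}; q → ¬(¬p ∨ q) there: s:T, t:F, u:F. ✓
— 2 worlds.

2 and 2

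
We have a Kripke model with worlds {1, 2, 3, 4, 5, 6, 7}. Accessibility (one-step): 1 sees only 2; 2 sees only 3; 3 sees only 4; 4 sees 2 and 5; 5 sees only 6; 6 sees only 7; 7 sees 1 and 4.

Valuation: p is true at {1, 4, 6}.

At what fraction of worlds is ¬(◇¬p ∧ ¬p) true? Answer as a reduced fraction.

1: ◇¬p ∧ ¬p is F. ✓
2: ◇¬p ∧ ¬p is T. ✗
3: ◇¬p ∧ ¬p is F. ✓
4: ◇¬p ∧ ¬p is F. ✓
5: ◇¬p ∧ ¬p is F. ✓
6: ◇¬p ∧ ¬p is F. ✓
7: ◇¬p ∧ ¬p is F. ✓
That's 6 of 7 worlds, so 6/7.

6/7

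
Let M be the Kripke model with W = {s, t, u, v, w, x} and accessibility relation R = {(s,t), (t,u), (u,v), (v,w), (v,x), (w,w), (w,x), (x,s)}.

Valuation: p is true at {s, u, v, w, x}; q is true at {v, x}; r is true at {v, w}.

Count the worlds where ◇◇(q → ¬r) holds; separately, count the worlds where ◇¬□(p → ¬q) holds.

5 and 4

For ◇◇(q → ¬r):
s: successors {t}; ◇(q → ¬r) there: t:T. ✓
t: successors {u}; ◇(q → ¬r) there: u:F. ✗
u: successors {v}; ◇(q → ¬r) there: v:T. ✓
v: successors {w, x}; ◇(q → ¬r) there: w:T, x:T. ✓
w: successors {w, x}; ◇(q → ¬r) there: w:T, x:T. ✓
x: successors {s}; ◇(q → ¬r) there: s:T. ✓
— 5 worlds.
For ◇¬□(p → ¬q):
s: successors {t}; ¬□(p → ¬q) there: t:F. ✗
t: successors {u}; ¬□(p → ¬q) there: u:T. ✓
u: successors {v}; ¬□(p → ¬q) there: v:T. ✓
v: successors {w, x}; ¬□(p → ¬q) there: w:T, x:F. ✓
w: successors {w, x}; ¬□(p → ¬q) there: w:T, x:F. ✓
x: successors {s}; ¬□(p → ¬q) there: s:F. ✗
— 4 worlds.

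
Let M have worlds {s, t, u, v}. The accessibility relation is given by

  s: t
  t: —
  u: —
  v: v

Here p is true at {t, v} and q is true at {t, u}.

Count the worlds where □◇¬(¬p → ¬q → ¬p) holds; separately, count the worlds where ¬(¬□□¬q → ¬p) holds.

2 and 0

For □◇¬(¬p → ¬q → ¬p):
s: successors {t}; ◇¬(¬p → ¬q → ¬p) there: t:F. ✗
t: no successors, so □◇¬(¬p → ¬q → ¬p) holds vacuously. ✓
u: no successors, so □◇¬(¬p → ¬q → ¬p) holds vacuously. ✓
v: successors {v}; ◇¬(¬p → ¬q → ¬p) there: v:F. ✗
— 2 worlds.
For ¬(¬□□¬q → ¬p):
s: ¬□□¬q → ¬p is T. ✗
t: ¬□□¬q → ¬p is T. ✗
u: ¬□□¬q → ¬p is T. ✗
v: ¬□□¬q → ¬p is T. ✗
— 0 worlds.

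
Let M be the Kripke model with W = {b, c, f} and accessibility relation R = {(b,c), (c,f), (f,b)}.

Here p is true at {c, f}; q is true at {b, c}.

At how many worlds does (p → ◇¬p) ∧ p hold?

b: p → ◇¬p is T, p is F. ✗
c: p → ◇¬p is F, p is T. ✗
f: p → ◇¬p is T, p is T. ✓
Satisfying worlds: {f}.

1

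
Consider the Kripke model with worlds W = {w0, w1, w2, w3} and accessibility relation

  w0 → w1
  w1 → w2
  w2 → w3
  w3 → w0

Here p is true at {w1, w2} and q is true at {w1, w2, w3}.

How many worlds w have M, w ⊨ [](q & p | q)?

w0: successors {w1}; q & p | q there: w1:T. ✓
w1: successors {w2}; q & p | q there: w2:T. ✓
w2: successors {w3}; q & p | q there: w3:T. ✓
w3: successors {w0}; q & p | q there: w0:F. ✗
Satisfying worlds: {w0, w1, w2}.

3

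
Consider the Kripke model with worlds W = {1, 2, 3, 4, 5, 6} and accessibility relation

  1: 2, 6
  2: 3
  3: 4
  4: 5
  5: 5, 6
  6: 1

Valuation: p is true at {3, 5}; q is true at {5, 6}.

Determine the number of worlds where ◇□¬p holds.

1: successors {2, 6}; □¬p there: 2:F, 6:T. ✓
2: successors {3}; □¬p there: 3:T. ✓
3: successors {4}; □¬p there: 4:F. ✗
4: successors {5}; □¬p there: 5:F. ✗
5: successors {5, 6}; □¬p there: 5:F, 6:T. ✓
6: successors {1}; □¬p there: 1:T. ✓
Satisfying worlds: {1, 2, 5, 6}.

4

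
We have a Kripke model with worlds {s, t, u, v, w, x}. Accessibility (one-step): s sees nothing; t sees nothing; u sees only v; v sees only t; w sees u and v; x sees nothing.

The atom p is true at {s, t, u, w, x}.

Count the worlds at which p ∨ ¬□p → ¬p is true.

1

s: p ∨ ¬□p is T, ¬p is F. ✗
t: p ∨ ¬□p is T, ¬p is F. ✗
u: p ∨ ¬□p is T, ¬p is F. ✗
v: p ∨ ¬□p is F, ¬p is T. ✓
w: p ∨ ¬□p is T, ¬p is F. ✗
x: p ∨ ¬□p is T, ¬p is F. ✗
Satisfying worlds: {v}.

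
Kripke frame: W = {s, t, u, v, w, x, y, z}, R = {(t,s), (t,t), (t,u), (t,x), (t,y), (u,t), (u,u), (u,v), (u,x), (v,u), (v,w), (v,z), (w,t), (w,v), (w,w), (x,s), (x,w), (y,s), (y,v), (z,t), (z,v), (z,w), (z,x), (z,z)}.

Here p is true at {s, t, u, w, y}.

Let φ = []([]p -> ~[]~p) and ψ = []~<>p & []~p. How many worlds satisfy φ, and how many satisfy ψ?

For []([]p -> ~[]~p):
s: no successors, so []([]p -> ~[]~p) holds vacuously. ✓
t: successors {s, t, u, x, y}; []p -> ~[]~p there: s:F, t:T, u:T, x:T, y:T. ✗
u: successors {t, u, v, x}; []p -> ~[]~p there: t:T, u:T, v:T, x:T. ✓
v: successors {u, w, z}; []p -> ~[]~p there: u:T, w:T, z:T. ✓
w: successors {t, v, w}; []p -> ~[]~p there: t:T, v:T, w:T. ✓
x: successors {s, w}; []p -> ~[]~p there: s:F, w:T. ✗
y: successors {s, v}; []p -> ~[]~p there: s:F, v:T. ✗
z: successors {t, v, w, x, z}; []p -> ~[]~p there: t:T, v:T, w:T, x:T, z:T. ✓
— 5 worlds.
For []~<>p & []~p:
s: []~<>p is T, []~p is T. ✓
t: []~<>p is F, []~p is F. ✗
u: []~<>p is F, []~p is F. ✗
v: []~<>p is F, []~p is F. ✗
w: []~<>p is F, []~p is F. ✗
x: []~<>p is F, []~p is F. ✗
y: []~<>p is F, []~p is F. ✗
z: []~<>p is F, []~p is F. ✗
— 1 world.

5 and 1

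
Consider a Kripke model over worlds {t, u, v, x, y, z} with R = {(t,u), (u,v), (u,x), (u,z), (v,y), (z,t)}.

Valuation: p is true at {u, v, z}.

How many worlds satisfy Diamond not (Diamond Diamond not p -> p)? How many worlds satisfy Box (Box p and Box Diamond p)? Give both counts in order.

1 and 4

For Diamond not (Diamond Diamond not p -> p):
t: successors {u}; not (Diamond Diamond not p -> p) there: u:F. ✗
u: successors {v, x, z}; not (Diamond Diamond not p -> p) there: v:F, x:F, z:F. ✗
v: successors {y}; not (Diamond Diamond not p -> p) there: y:F. ✗
x: no successors, so Diamond not (Diamond Diamond not p -> p) fails. ✗
y: no successors, so Diamond not (Diamond Diamond not p -> p) fails. ✗
z: successors {t}; not (Diamond Diamond not p -> p) there: t:T. ✓
— 1 world.
For Box (Box p and Box Diamond p):
t: successors {u}; Box p and Box Diamond p there: u:F. ✗
u: successors {v, x, z}; Box p and Box Diamond p there: v:F, x:T, z:F. ✗
v: successors {y}; Box p and Box Diamond p there: y:T. ✓
x: no successors, so Box (Box p and Box Diamond p) holds vacuously. ✓
y: no successors, so Box (Box p and Box Diamond p) holds vacuously. ✓
z: successors {t}; Box p and Box Diamond p there: t:T. ✓
— 4 worlds.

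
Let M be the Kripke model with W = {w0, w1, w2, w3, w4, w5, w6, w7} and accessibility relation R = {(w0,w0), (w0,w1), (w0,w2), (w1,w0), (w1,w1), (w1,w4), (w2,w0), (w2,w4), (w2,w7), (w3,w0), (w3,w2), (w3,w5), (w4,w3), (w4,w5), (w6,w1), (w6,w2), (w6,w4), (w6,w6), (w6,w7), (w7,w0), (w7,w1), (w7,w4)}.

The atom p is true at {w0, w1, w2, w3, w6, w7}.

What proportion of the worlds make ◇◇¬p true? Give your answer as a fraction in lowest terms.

7/8

w0: successors {w0, w1, w2}; ◇¬p there: w0:F, w1:T, w2:T. ✓
w1: successors {w0, w1, w4}; ◇¬p there: w0:F, w1:T, w4:T. ✓
w2: successors {w0, w4, w7}; ◇¬p there: w0:F, w4:T, w7:T. ✓
w3: successors {w0, w2, w5}; ◇¬p there: w0:F, w2:T, w5:F. ✓
w4: successors {w3, w5}; ◇¬p there: w3:T, w5:F. ✓
w5: no successors, so ◇◇¬p fails. ✗
w6: successors {w1, w2, w4, w6, w7}; ◇¬p there: w1:T, w2:T, w4:T, w6:T, w7:T. ✓
w7: successors {w0, w1, w4}; ◇¬p there: w0:F, w1:T, w4:T. ✓
That's 7 of 8 worlds, so 7/8.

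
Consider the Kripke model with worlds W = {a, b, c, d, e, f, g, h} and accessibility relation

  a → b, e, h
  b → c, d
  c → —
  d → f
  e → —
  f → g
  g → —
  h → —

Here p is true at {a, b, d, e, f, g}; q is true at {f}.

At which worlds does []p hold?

{c, d, e, f, g, h}

a: successors {b, e, h}; p there: b:T, e:T, h:F. ✗
b: successors {c, d}; p there: c:F, d:T. ✗
c: no successors, so []p holds vacuously. ✓
d: successors {f}; p there: f:T. ✓
e: no successors, so []p holds vacuously. ✓
f: successors {g}; p there: g:T. ✓
g: no successors, so []p holds vacuously. ✓
h: no successors, so []p holds vacuously. ✓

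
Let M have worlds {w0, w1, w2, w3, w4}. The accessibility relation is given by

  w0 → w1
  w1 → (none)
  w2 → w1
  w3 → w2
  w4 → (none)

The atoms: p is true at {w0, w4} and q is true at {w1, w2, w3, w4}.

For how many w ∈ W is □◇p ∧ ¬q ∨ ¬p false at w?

w0: □◇p ∧ ¬q is F, ¬p is F. ✗
w1: □◇p ∧ ¬q is F, ¬p is T. ✓
w2: □◇p ∧ ¬q is F, ¬p is T. ✓
w3: □◇p ∧ ¬q is F, ¬p is T. ✓
w4: □◇p ∧ ¬q is F, ¬p is F. ✗
Satisfying worlds: {w1, w2, w3}.
So □◇p ∧ ¬q ∨ ¬p fails at the other 2 worlds.

2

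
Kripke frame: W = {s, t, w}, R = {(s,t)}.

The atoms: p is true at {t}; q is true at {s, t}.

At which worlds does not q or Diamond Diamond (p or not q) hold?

{w}

s: not q is F, Diamond Diamond (p or not q) is F. ✗
t: not q is F, Diamond Diamond (p or not q) is F. ✗
w: not q is T, Diamond Diamond (p or not q) is F. ✓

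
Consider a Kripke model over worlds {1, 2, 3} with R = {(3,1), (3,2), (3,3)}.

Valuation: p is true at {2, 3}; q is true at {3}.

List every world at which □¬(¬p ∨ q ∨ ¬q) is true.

{1, 2}

1: no successors, so □¬(¬p ∨ q ∨ ¬q) holds vacuously. ✓
2: no successors, so □¬(¬p ∨ q ∨ ¬q) holds vacuously. ✓
3: successors {1, 2, 3}; ¬(¬p ∨ q ∨ ¬q) there: 1:F, 2:F, 3:F. ✗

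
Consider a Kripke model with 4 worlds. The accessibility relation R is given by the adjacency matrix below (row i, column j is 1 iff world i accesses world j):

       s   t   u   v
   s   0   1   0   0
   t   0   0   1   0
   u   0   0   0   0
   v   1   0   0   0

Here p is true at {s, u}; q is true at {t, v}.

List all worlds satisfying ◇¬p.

s: successors {t}; ¬p there: t:T. ✓
t: successors {u}; ¬p there: u:F. ✗
u: no successors, so ◇¬p fails. ✗
v: successors {s}; ¬p there: s:F. ✗

{s}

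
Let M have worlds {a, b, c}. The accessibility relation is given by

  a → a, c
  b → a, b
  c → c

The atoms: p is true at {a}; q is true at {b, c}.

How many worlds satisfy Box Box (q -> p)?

a: successors {a, c}; Box (q -> p) there: a:F, c:F. ✗
b: successors {a, b}; Box (q -> p) there: a:F, b:F. ✗
c: successors {c}; Box (q -> p) there: c:F. ✗
Satisfying worlds: ∅.

0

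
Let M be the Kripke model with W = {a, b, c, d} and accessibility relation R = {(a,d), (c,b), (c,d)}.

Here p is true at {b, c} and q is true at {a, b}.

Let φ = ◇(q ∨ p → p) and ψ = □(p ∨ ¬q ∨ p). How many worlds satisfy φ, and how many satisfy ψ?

For ◇(q ∨ p → p):
a: successors {d}; q ∨ p → p there: d:T. ✓
b: no successors, so ◇(q ∨ p → p) fails. ✗
c: successors {b, d}; q ∨ p → p there: b:T, d:T. ✓
d: no successors, so ◇(q ∨ p → p) fails. ✗
— 2 worlds.
For □(p ∨ ¬q ∨ p):
a: successors {d}; p ∨ ¬q ∨ p there: d:T. ✓
b: no successors, so □(p ∨ ¬q ∨ p) holds vacuously. ✓
c: successors {b, d}; p ∨ ¬q ∨ p there: b:T, d:T. ✓
d: no successors, so □(p ∨ ¬q ∨ p) holds vacuously. ✓
— 4 worlds.

2 and 4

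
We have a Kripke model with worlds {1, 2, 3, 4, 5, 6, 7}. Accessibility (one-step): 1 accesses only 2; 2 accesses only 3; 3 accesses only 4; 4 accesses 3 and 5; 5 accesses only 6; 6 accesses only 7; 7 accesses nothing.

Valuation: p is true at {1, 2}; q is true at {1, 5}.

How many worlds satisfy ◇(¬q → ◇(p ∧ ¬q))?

1: successors {2}; ¬q → ◇(p ∧ ¬q) there: 2:F. ✗
2: successors {3}; ¬q → ◇(p ∧ ¬q) there: 3:F. ✗
3: successors {4}; ¬q → ◇(p ∧ ¬q) there: 4:F. ✗
4: successors {3, 5}; ¬q → ◇(p ∧ ¬q) there: 3:F, 5:T. ✓
5: successors {6}; ¬q → ◇(p ∧ ¬q) there: 6:F. ✗
6: successors {7}; ¬q → ◇(p ∧ ¬q) there: 7:F. ✗
7: no successors, so ◇(¬q → ◇(p ∧ ¬q)) fails. ✗
Satisfying worlds: {4}.

1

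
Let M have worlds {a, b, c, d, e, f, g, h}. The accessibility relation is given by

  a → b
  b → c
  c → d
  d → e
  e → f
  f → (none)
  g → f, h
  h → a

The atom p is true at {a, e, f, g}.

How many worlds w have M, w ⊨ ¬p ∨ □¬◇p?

a: ¬p is F, □¬◇p is T. ✓
b: ¬p is T, □¬◇p is T. ✓
c: ¬p is T, □¬◇p is F. ✓
d: ¬p is T, □¬◇p is F. ✓
e: ¬p is F, □¬◇p is T. ✓
f: ¬p is F, □¬◇p is T. ✓
g: ¬p is F, □¬◇p is F. ✗
h: ¬p is T, □¬◇p is T. ✓
Satisfying worlds: {a, b, c, d, e, f, h}.

7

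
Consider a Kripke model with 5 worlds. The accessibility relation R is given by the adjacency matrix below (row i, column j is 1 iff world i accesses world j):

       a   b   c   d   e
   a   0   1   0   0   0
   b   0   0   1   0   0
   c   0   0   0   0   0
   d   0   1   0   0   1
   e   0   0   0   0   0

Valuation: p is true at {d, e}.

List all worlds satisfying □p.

a: successors {b}; p there: b:F. ✗
b: successors {c}; p there: c:F. ✗
c: no successors, so □p holds vacuously. ✓
d: successors {b, e}; p there: b:F, e:T. ✗
e: no successors, so □p holds vacuously. ✓

{c, e}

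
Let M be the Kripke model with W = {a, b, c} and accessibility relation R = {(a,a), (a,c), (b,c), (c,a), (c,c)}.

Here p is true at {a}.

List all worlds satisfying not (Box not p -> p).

{b}

a: Box not p -> p is T. ✗
b: Box not p -> p is F. ✓
c: Box not p -> p is T. ✗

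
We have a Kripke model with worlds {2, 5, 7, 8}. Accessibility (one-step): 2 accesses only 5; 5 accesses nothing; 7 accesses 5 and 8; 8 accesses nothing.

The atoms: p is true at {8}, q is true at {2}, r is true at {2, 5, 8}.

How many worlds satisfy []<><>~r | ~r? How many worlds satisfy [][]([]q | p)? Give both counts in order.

For []<><>~r | ~r:
2: []<><>~r is F, ~r is F. ✗
5: []<><>~r is T, ~r is F. ✓
7: []<><>~r is F, ~r is T. ✓
8: []<><>~r is T, ~r is F. ✓
— 3 worlds.
For [][]([]q | p):
2: successors {5}; []([]q | p) there: 5:T. ✓
5: no successors, so [][]([]q | p) holds vacuously. ✓
7: successors {5, 8}; []([]q | p) there: 5:T, 8:T. ✓
8: no successors, so [][]([]q | p) holds vacuously. ✓
— 4 worlds.

3 and 4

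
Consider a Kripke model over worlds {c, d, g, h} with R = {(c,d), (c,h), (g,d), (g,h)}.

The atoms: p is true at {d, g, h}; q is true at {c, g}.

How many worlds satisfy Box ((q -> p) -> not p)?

c: successors {d, h}; (q -> p) -> not p there: d:F, h:F. ✗
d: no successors, so Box ((q -> p) -> not p) holds vacuously. ✓
g: successors {d, h}; (q -> p) -> not p there: d:F, h:F. ✗
h: no successors, so Box ((q -> p) -> not p) holds vacuously. ✓
Satisfying worlds: {d, h}.

2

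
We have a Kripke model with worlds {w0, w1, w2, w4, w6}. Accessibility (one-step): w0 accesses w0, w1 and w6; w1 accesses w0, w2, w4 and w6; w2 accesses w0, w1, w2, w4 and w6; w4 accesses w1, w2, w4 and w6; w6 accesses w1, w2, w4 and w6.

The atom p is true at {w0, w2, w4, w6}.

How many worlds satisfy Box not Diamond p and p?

0

w0: Box not Diamond p is F, p is T. ✗
w1: Box not Diamond p is F, p is F. ✗
w2: Box not Diamond p is F, p is T. ✗
w4: Box not Diamond p is F, p is T. ✗
w6: Box not Diamond p is F, p is T. ✗
Satisfying worlds: ∅.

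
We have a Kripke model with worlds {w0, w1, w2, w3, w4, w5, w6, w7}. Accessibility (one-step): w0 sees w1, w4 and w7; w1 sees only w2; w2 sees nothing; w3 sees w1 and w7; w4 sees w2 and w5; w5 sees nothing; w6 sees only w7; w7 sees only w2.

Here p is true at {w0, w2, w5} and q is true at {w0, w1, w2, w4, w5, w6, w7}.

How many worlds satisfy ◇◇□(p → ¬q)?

w0: successors {w1, w4, w7}; ◇□(p → ¬q) there: w1:T, w4:T, w7:T. ✓
w1: successors {w2}; ◇□(p → ¬q) there: w2:F. ✗
w2: no successors, so ◇◇□(p → ¬q) fails. ✗
w3: successors {w1, w7}; ◇□(p → ¬q) there: w1:T, w7:T. ✓
w4: successors {w2, w5}; ◇□(p → ¬q) there: w2:F, w5:F. ✗
w5: no successors, so ◇◇□(p → ¬q) fails. ✗
w6: successors {w7}; ◇□(p → ¬q) there: w7:T. ✓
w7: successors {w2}; ◇□(p → ¬q) there: w2:F. ✗
Satisfying worlds: {w0, w3, w6}.

3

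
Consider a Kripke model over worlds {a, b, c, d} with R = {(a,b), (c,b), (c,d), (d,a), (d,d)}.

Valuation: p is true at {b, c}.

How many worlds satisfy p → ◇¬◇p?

3

a: p is F, ◇¬◇p is T. ✓
b: p is T, ◇¬◇p is F. ✗
c: p is T, ◇¬◇p is T. ✓
d: p is F, ◇¬◇p is T. ✓
Satisfying worlds: {a, c, d}.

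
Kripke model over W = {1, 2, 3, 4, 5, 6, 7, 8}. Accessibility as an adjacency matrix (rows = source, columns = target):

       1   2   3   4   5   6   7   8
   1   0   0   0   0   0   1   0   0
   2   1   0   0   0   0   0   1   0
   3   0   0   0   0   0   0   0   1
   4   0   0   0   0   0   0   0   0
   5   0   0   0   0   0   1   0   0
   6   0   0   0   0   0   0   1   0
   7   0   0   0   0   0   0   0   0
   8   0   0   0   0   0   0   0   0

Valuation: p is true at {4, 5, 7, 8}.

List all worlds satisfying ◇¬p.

{1, 2, 5}

1: successors {6}; ¬p there: 6:T. ✓
2: successors {1, 7}; ¬p there: 1:T, 7:F. ✓
3: successors {8}; ¬p there: 8:F. ✗
4: no successors, so ◇¬p fails. ✗
5: successors {6}; ¬p there: 6:T. ✓
6: successors {7}; ¬p there: 7:F. ✗
7: no successors, so ◇¬p fails. ✗
8: no successors, so ◇¬p fails. ✗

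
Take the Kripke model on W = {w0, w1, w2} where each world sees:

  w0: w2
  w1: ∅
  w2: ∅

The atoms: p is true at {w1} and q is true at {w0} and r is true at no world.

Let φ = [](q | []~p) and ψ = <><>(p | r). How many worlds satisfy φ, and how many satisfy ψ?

3 and 0

For [](q | []~p):
w0: successors {w2}; q | []~p there: w2:T. ✓
w1: no successors, so [](q | []~p) holds vacuously. ✓
w2: no successors, so [](q | []~p) holds vacuously. ✓
— 3 worlds.
For <><>(p | r):
w0: successors {w2}; <>(p | r) there: w2:F. ✗
w1: no successors, so <><>(p | r) fails. ✗
w2: no successors, so <><>(p | r) fails. ✗
— 0 worlds.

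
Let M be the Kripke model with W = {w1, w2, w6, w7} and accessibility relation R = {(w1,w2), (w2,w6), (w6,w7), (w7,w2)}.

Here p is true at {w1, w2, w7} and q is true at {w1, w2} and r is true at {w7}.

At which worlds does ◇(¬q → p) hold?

{w1, w6, w7}

w1: successors {w2}; ¬q → p there: w2:T. ✓
w2: successors {w6}; ¬q → p there: w6:F. ✗
w6: successors {w7}; ¬q → p there: w7:T. ✓
w7: successors {w2}; ¬q → p there: w2:T. ✓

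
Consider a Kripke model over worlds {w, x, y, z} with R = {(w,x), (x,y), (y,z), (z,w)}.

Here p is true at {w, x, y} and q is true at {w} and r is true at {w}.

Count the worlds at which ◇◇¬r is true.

w: successors {x}; ◇¬r there: x:T. ✓
x: successors {y}; ◇¬r there: y:T. ✓
y: successors {z}; ◇¬r there: z:F. ✗
z: successors {w}; ◇¬r there: w:T. ✓
Satisfying worlds: {w, x, z}.

3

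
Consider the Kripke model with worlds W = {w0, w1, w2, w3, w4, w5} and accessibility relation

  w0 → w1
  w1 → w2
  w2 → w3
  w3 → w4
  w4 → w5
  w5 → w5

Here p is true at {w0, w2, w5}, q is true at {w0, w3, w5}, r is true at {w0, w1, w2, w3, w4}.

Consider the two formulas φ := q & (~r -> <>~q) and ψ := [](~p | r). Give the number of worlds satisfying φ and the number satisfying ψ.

2 and 4

For q & (~r -> <>~q):
w0: q is T, ~r -> <>~q is T. ✓
w1: q is F, ~r -> <>~q is T. ✗
w2: q is F, ~r -> <>~q is T. ✗
w3: q is T, ~r -> <>~q is T. ✓
w4: q is F, ~r -> <>~q is T. ✗
w5: q is T, ~r -> <>~q is F. ✗
— 2 worlds.
For [](~p | r):
w0: successors {w1}; ~p | r there: w1:T. ✓
w1: successors {w2}; ~p | r there: w2:T. ✓
w2: successors {w3}; ~p | r there: w3:T. ✓
w3: successors {w4}; ~p | r there: w4:T. ✓
w4: successors {w5}; ~p | r there: w5:F. ✗
w5: successors {w5}; ~p | r there: w5:F. ✗
— 4 worlds.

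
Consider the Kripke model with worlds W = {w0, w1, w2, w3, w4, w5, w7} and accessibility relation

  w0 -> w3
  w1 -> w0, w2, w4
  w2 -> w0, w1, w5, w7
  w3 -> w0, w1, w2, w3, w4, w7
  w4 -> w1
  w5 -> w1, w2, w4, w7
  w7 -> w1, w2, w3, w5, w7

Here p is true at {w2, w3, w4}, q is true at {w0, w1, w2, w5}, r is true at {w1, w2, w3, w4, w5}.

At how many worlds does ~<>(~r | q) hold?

w0: <>(~r | q) is F. ✓
w1: <>(~r | q) is T. ✗
w2: <>(~r | q) is T. ✗
w3: <>(~r | q) is T. ✗
w4: <>(~r | q) is T. ✗
w5: <>(~r | q) is T. ✗
w7: <>(~r | q) is T. ✗
Satisfying worlds: {w0}.

1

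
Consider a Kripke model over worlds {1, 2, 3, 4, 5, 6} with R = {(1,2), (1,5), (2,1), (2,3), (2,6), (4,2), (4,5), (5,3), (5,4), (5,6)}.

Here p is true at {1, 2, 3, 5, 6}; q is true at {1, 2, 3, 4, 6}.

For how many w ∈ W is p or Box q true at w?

1: p is T, Box q is F. ✓
2: p is T, Box q is T. ✓
3: p is T, Box q is T. ✓
4: p is F, Box q is F. ✗
5: p is T, Box q is T. ✓
6: p is T, Box q is T. ✓
Satisfying worlds: {1, 2, 3, 5, 6}.

5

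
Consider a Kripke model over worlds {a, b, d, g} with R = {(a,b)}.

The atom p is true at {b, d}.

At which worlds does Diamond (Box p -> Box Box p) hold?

{a}

a: successors {b}; Box p -> Box Box p there: b:T. ✓
b: no successors, so Diamond (Box p -> Box Box p) fails. ✗
d: no successors, so Diamond (Box p -> Box Box p) fails. ✗
g: no successors, so Diamond (Box p -> Box Box p) fails. ✗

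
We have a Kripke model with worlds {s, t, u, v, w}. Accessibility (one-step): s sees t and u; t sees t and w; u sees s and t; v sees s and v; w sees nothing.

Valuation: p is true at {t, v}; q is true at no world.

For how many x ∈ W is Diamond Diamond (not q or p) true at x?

4

s: successors {t, u}; Diamond (not q or p) there: t:T, u:T. ✓
t: successors {t, w}; Diamond (not q or p) there: t:T, w:F. ✓
u: successors {s, t}; Diamond (not q or p) there: s:T, t:T. ✓
v: successors {s, v}; Diamond (not q or p) there: s:T, v:T. ✓
w: no successors, so Diamond Diamond (not q or p) fails. ✗
Satisfying worlds: {s, t, u, v}.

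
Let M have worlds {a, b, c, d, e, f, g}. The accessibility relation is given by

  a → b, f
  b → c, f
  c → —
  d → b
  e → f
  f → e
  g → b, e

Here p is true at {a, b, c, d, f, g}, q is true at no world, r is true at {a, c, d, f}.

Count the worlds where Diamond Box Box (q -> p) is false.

1

a: successors {b, f}; Box Box (q -> p) there: b:T, f:T. ✓
b: successors {c, f}; Box Box (q -> p) there: c:T, f:T. ✓
c: no successors, so Diamond Box Box (q -> p) fails. ✗
d: successors {b}; Box Box (q -> p) there: b:T. ✓
e: successors {f}; Box Box (q -> p) there: f:T. ✓
f: successors {e}; Box Box (q -> p) there: e:T. ✓
g: successors {b, e}; Box Box (q -> p) there: b:T, e:T. ✓
Satisfying worlds: {a, b, d, e, f, g}.
So Diamond Box Box (q -> p) fails at the other 1 world.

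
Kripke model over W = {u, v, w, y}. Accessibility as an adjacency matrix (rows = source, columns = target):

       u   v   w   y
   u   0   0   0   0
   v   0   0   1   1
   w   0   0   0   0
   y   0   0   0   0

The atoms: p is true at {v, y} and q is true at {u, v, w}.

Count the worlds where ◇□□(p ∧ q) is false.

3

u: no successors, so ◇□□(p ∧ q) fails. ✗
v: successors {w, y}; □□(p ∧ q) there: w:T, y:T. ✓
w: no successors, so ◇□□(p ∧ q) fails. ✗
y: no successors, so ◇□□(p ∧ q) fails. ✗
Satisfying worlds: {v}.
So ◇□□(p ∧ q) fails at the other 3 worlds.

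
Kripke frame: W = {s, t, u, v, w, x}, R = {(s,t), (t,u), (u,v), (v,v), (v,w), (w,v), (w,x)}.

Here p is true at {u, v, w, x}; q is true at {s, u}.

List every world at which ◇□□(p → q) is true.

s: successors {t}; □□(p → q) there: t:F. ✗
t: successors {u}; □□(p → q) there: u:F. ✗
u: successors {v}; □□(p → q) there: v:F. ✗
v: successors {v, w}; □□(p → q) there: v:F, w:F. ✗
w: successors {v, x}; □□(p → q) there: v:F, x:T. ✓
x: no successors, so ◇□□(p → q) fails. ✗

{w}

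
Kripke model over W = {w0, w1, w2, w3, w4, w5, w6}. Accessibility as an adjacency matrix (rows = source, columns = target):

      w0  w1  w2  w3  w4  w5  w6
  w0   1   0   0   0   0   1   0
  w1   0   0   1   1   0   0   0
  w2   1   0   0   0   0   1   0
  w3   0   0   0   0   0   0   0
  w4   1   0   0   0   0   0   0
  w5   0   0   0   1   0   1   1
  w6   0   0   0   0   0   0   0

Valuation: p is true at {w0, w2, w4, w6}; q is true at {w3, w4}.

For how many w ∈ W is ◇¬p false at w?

w0: successors {w0, w5}; ¬p there: w0:F, w5:T. ✓
w1: successors {w2, w3}; ¬p there: w2:F, w3:T. ✓
w2: successors {w0, w5}; ¬p there: w0:F, w5:T. ✓
w3: no successors, so ◇¬p fails. ✗
w4: successors {w0}; ¬p there: w0:F. ✗
w5: successors {w3, w5, w6}; ¬p there: w3:T, w5:T, w6:F. ✓
w6: no successors, so ◇¬p fails. ✗
Satisfying worlds: {w0, w1, w2, w5}.
So ◇¬p fails at the other 3 worlds.

3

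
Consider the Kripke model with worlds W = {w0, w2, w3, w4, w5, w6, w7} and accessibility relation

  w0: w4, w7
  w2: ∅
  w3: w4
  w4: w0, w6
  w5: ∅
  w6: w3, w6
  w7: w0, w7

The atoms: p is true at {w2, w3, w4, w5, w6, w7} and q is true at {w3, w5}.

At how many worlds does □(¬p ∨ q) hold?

2

w0: successors {w4, w7}; ¬p ∨ q there: w4:F, w7:F. ✗
w2: no successors, so □(¬p ∨ q) holds vacuously. ✓
w3: successors {w4}; ¬p ∨ q there: w4:F. ✗
w4: successors {w0, w6}; ¬p ∨ q there: w0:T, w6:F. ✗
w5: no successors, so □(¬p ∨ q) holds vacuously. ✓
w6: successors {w3, w6}; ¬p ∨ q there: w3:T, w6:F. ✗
w7: successors {w0, w7}; ¬p ∨ q there: w0:T, w7:F. ✗
Satisfying worlds: {w2, w5}.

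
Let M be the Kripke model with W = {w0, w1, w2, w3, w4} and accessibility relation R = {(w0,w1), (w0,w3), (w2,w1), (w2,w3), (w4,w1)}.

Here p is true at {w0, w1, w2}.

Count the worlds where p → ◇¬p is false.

1

w0: p is T, ◇¬p is T. ✓
w1: p is T, ◇¬p is F. ✗
w2: p is T, ◇¬p is T. ✓
w3: p is F, ◇¬p is F. ✓
w4: p is F, ◇¬p is F. ✓
Satisfying worlds: {w0, w2, w3, w4}.
So p → ◇¬p fails at the other 1 world.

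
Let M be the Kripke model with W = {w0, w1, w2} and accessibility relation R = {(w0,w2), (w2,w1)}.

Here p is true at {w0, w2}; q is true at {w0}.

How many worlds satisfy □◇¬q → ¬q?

w0: □◇¬q is T, ¬q is F. ✗
w1: □◇¬q is T, ¬q is T. ✓
w2: □◇¬q is F, ¬q is T. ✓
Satisfying worlds: {w1, w2}.

2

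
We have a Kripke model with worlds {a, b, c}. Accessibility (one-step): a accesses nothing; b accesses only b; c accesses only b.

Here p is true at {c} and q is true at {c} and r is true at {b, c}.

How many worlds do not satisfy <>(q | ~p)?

a: no successors, so <>(q | ~p) fails. ✗
b: successors {b}; q | ~p there: b:T. ✓
c: successors {b}; q | ~p there: b:T. ✓
Satisfying worlds: {b, c}.
So <>(q | ~p) fails at the other 1 world.

1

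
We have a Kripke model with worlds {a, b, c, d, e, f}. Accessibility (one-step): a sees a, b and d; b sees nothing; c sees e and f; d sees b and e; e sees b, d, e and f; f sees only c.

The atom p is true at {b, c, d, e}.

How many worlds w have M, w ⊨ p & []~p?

1

a: p is F, []~p is F. ✗
b: p is T, []~p is T. ✓
c: p is T, []~p is F. ✗
d: p is T, []~p is F. ✗
e: p is T, []~p is F. ✗
f: p is F, []~p is F. ✗
Satisfying worlds: {b}.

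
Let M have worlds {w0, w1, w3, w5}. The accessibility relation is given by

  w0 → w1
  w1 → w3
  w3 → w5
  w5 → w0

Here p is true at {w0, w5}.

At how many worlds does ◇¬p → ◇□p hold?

w0: ◇¬p is T, ◇□p is F. ✗
w1: ◇¬p is T, ◇□p is T. ✓
w3: ◇¬p is F, ◇□p is T. ✓
w5: ◇¬p is F, ◇□p is F. ✓
Satisfying worlds: {w1, w3, w5}.

3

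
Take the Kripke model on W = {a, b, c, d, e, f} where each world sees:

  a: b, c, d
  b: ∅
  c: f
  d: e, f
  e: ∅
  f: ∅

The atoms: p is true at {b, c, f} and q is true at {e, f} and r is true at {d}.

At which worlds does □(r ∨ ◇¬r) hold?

{b, e, f}

a: successors {b, c, d}; r ∨ ◇¬r there: b:F, c:T, d:T. ✗
b: no successors, so □(r ∨ ◇¬r) holds vacuously. ✓
c: successors {f}; r ∨ ◇¬r there: f:F. ✗
d: successors {e, f}; r ∨ ◇¬r there: e:F, f:F. ✗
e: no successors, so □(r ∨ ◇¬r) holds vacuously. ✓
f: no successors, so □(r ∨ ◇¬r) holds vacuously. ✓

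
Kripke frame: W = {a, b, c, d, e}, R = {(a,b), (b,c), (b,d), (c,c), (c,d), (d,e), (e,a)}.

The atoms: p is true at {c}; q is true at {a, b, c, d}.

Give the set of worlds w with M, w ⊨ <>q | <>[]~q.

a: <>q is T, <>[]~q is F. ✓
b: <>q is T, <>[]~q is T. ✓
c: <>q is T, <>[]~q is T. ✓
d: <>q is F, <>[]~q is F. ✗
e: <>q is T, <>[]~q is F. ✓

{a, b, c, e}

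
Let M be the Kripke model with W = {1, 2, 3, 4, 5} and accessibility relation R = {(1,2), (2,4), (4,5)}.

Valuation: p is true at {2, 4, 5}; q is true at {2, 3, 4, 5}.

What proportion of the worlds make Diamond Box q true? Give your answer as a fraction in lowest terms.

1: successors {2}; Box q there: 2:T. ✓
2: successors {4}; Box q there: 4:T. ✓
3: no successors, so Diamond Box q fails. ✗
4: successors {5}; Box q there: 5:T. ✓
5: no successors, so Diamond Box q fails. ✗
That's 3 of 5 worlds, so 3/5.

3/5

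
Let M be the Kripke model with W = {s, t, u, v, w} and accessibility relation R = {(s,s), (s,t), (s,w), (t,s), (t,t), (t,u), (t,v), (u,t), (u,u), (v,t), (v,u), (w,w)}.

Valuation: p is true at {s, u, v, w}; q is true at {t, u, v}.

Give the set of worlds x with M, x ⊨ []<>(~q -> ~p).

s: successors {s, t, w}; <>(~q -> ~p) there: s:T, t:T, w:F. ✗
t: successors {s, t, u, v}; <>(~q -> ~p) there: s:T, t:T, u:T, v:T. ✓
u: successors {t, u}; <>(~q -> ~p) there: t:T, u:T. ✓
v: successors {t, u}; <>(~q -> ~p) there: t:T, u:T. ✓
w: successors {w}; <>(~q -> ~p) there: w:F. ✗

{t, u, v}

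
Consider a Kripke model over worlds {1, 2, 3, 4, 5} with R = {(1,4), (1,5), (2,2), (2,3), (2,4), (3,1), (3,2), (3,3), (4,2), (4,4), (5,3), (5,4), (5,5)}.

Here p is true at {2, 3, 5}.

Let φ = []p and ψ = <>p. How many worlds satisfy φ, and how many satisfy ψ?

0 and 5

For []p:
1: successors {4, 5}; p there: 4:F, 5:T. ✗
2: successors {2, 3, 4}; p there: 2:T, 3:T, 4:F. ✗
3: successors {1, 2, 3}; p there: 1:F, 2:T, 3:T. ✗
4: successors {2, 4}; p there: 2:T, 4:F. ✗
5: successors {3, 4, 5}; p there: 3:T, 4:F, 5:T. ✗
— 0 worlds.
For <>p:
1: successors {4, 5}; p there: 4:F, 5:T. ✓
2: successors {2, 3, 4}; p there: 2:T, 3:T, 4:F. ✓
3: successors {1, 2, 3}; p there: 1:F, 2:T, 3:T. ✓
4: successors {2, 4}; p there: 2:T, 4:F. ✓
5: successors {3, 4, 5}; p there: 3:T, 4:F, 5:T. ✓
— 5 worlds.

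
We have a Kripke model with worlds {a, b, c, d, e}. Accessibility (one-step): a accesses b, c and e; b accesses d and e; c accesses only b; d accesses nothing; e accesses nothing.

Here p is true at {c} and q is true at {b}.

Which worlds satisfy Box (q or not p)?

{b, c, d, e}

a: successors {b, c, e}; q or not p there: b:T, c:F, e:T. ✗
b: successors {d, e}; q or not p there: d:T, e:T. ✓
c: successors {b}; q or not p there: b:T. ✓
d: no successors, so Box (q or not p) holds vacuously. ✓
e: no successors, so Box (q or not p) holds vacuously. ✓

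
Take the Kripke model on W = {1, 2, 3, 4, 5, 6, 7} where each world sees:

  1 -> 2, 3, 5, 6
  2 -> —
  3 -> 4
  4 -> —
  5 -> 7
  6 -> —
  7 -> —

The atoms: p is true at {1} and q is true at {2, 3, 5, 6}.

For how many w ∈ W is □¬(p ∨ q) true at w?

1: successors {2, 3, 5, 6}; ¬(p ∨ q) there: 2:F, 3:F, 5:F, 6:F. ✗
2: no successors, so □¬(p ∨ q) holds vacuously. ✓
3: successors {4}; ¬(p ∨ q) there: 4:T. ✓
4: no successors, so □¬(p ∨ q) holds vacuously. ✓
5: successors {7}; ¬(p ∨ q) there: 7:T. ✓
6: no successors, so □¬(p ∨ q) holds vacuously. ✓
7: no successors, so □¬(p ∨ q) holds vacuously. ✓
Satisfying worlds: {2, 3, 4, 5, 6, 7}.

6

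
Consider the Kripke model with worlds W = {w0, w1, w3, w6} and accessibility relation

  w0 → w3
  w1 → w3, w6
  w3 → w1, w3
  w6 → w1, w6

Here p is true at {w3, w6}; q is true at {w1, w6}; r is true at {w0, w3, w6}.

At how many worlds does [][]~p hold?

w0: successors {w3}; []~p there: w3:F. ✗
w1: successors {w3, w6}; []~p there: w3:F, w6:F. ✗
w3: successors {w1, w3}; []~p there: w1:F, w3:F. ✗
w6: successors {w1, w6}; []~p there: w1:F, w6:F. ✗
Satisfying worlds: ∅.

0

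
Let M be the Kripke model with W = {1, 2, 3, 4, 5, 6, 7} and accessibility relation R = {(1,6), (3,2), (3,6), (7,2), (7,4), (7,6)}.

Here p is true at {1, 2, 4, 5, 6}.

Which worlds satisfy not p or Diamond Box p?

1: not p is F, Diamond Box p is T. ✓
2: not p is F, Diamond Box p is F. ✗
3: not p is T, Diamond Box p is T. ✓
4: not p is F, Diamond Box p is F. ✗
5: not p is F, Diamond Box p is F. ✗
6: not p is F, Diamond Box p is F. ✗
7: not p is T, Diamond Box p is T. ✓

{1, 3, 7}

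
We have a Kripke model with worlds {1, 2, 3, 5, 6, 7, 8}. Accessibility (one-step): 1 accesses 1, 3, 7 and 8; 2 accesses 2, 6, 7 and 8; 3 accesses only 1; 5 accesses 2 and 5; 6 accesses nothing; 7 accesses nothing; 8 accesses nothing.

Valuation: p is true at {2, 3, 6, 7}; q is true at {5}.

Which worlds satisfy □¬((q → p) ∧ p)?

1: successors {1, 3, 7, 8}; ¬((q → p) ∧ p) there: 1:T, 3:F, 7:F, 8:T. ✗
2: successors {2, 6, 7, 8}; ¬((q → p) ∧ p) there: 2:F, 6:F, 7:F, 8:T. ✗
3: successors {1}; ¬((q → p) ∧ p) there: 1:T. ✓
5: successors {2, 5}; ¬((q → p) ∧ p) there: 2:F, 5:T. ✗
6: no successors, so □¬((q → p) ∧ p) holds vacuously. ✓
7: no successors, so □¬((q → p) ∧ p) holds vacuously. ✓
8: no successors, so □¬((q → p) ∧ p) holds vacuously. ✓

{3, 6, 7, 8}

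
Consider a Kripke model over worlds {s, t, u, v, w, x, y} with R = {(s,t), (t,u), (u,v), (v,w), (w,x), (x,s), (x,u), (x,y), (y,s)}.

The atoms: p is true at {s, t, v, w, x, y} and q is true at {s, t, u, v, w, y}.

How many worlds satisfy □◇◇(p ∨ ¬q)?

5

s: successors {t}; ◇◇(p ∨ ¬q) there: t:T. ✓
t: successors {u}; ◇◇(p ∨ ¬q) there: u:T. ✓
u: successors {v}; ◇◇(p ∨ ¬q) there: v:T. ✓
v: successors {w}; ◇◇(p ∨ ¬q) there: w:T. ✓
w: successors {x}; ◇◇(p ∨ ¬q) there: x:T. ✓
x: successors {s, u, y}; ◇◇(p ∨ ¬q) there: s:F, u:T, y:T. ✗
y: successors {s}; ◇◇(p ∨ ¬q) there: s:F. ✗
Satisfying worlds: {s, t, u, v, w}.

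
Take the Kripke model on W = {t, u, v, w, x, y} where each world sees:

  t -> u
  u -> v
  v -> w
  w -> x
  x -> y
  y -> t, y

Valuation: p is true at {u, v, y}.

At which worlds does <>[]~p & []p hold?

{u}

t: <>[]~p is F, []p is T. ✗
u: <>[]~p is T, []p is T. ✓
v: <>[]~p is T, []p is F. ✗
w: <>[]~p is F, []p is F. ✗
x: <>[]~p is F, []p is T. ✗
y: <>[]~p is F, []p is F. ✗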